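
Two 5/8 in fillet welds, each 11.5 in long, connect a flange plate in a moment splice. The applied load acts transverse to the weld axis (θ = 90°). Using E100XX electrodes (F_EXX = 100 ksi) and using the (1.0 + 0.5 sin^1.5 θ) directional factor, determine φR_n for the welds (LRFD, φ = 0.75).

t_e = 0.707 × 0.625 = 0.4419 in; A_we = 0.4419 × 23 = 10.16 in².
Directional factor: 1.0 + 0.5 sin^1.5(90°) = 1.5.
F_nw = 0.6 × 100 × 1.5 = 90 ksi.
φR_n = 0.75 × 90 × 10.16 = 686 kip.

φR_n ≈ 686 kip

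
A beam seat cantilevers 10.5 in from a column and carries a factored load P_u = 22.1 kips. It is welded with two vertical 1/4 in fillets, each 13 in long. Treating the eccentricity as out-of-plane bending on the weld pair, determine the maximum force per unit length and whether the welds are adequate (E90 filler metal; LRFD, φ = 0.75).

f_max ≈ 4.21 kip/in; adequate

E90XX → F_EXX = 90 ksi.
L_w = 2 × 13 = 26 in; section modulus (unit throat) S = 2 × L²/6 = 56.33 in².
Direct shear f_v = P/L_w = 22.1/26 = 0.85 kip/in.
Moment M = P × e = 22.1 × 10.5 = 232.05 kip·in; bending f_b = M/S = 4.119 kip/in.
f_max = √(f_v² + f_b²) = √(0.85² + 4.119²) = 4.206 kip/in.
φr_n = 0.75 × 0.6 × 90 × (0.707 × 0.25) = 7.158 kip/in → adequate.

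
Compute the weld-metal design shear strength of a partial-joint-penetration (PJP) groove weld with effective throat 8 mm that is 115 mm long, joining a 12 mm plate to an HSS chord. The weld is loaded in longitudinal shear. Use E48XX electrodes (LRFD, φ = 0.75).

E48XX → F_EXX = 480 MPa.
Effective throat (given) t_e = 8 mm.
A_we = 8 × 115 = 920 mm².
F_nw = 0.6 F_EXX = 288 MPa.
φR_n = 0.75 × 288 × 920 × 10⁻³ = 198.7 kN.

φR_n ≈ 199 kN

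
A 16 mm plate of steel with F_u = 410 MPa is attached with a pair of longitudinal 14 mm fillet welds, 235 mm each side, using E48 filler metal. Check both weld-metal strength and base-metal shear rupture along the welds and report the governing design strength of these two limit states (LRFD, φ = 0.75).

φR_n ≈ 1000 kN (weld metal governs)

E48XX → F_EXX = 480 MPa.
t_e = 0.707 × 14 = 9.898 mm; L = 470 mm.
Weld metal: φR_n = 0.75 × 0.6 × 480 × 9.898 × 470 × 10⁻³ = 1005 kN.
Base metal (shear rupture): φR_n = 0.75 × 0.6 × 410 × 16 × 470 × 10⁻³ = 1387 kN.
Governing: weld metal.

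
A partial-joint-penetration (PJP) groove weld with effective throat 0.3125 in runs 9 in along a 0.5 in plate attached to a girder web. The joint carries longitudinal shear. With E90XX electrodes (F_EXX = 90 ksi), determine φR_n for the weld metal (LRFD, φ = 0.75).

Effective throat (given) t_e = 0.3125 in.
A_we = 0.3125 × 9 = 2.812 in².
F_nw = 0.6 F_EXX = 54 ksi.
φR_n = 0.75 × 54 × 2.812 = 113.9 kip.

φR_n ≈ 114 kip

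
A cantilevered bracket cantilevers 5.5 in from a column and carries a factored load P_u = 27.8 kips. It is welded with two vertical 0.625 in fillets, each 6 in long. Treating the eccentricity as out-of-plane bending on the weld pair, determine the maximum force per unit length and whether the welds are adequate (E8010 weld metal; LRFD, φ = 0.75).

f_max ≈ 13 kip/in; adequate

E80XX → F_EXX = 80 ksi.
L_w = 2 × 6 = 12 in; section modulus (unit throat) S = 2 × L²/6 = 12 in².
Direct shear f_v = P/L_w = 27.8/12 = 2.317 kip/in.
Moment M = P × e = 27.8 × 5.5 = 152.9 kip·in; bending f_b = M/S = 12.74 kip/in.
f_max = √(f_v² + f_b²) = √(2.317² + 12.74²) = 12.95 kip/in.
φr_n = 0.75 × 0.6 × 80 × (0.707 × 0.625) = 15.91 kip/in → adequate.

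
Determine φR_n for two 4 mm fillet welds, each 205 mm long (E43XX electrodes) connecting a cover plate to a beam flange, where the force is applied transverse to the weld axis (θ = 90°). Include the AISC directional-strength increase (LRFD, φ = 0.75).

E43XX → F_EXX = 430 MPa.
t_e = 0.707 × 4 = 2.828 mm; A_we = 2.828 × 410 = 1159 mm².
Directional factor: 1.0 + 0.5 sin^1.5(90°) = 1.5.
F_nw = 0.6 × 430 × 1.5 = 387 MPa.
φR_n = 0.75 × 387 × 1159 × 10⁻³ = 336.5 kN.

φR_n ≈ 337 kN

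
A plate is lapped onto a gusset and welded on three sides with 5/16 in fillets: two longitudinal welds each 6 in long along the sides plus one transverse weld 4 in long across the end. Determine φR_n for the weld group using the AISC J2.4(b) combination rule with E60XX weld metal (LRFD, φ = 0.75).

φR_n ≈ 96.6 kip

E60XX → F_EXX = 60 ksi.
t_e = 0.707 × 0.3125 = 0.2209 in.
R_nwl = 0.6 × 60 × 0.2209 × 12 = 95.44 kip (longitudinal, 2 welds).
R_nwt = 0.6 × 60 × 0.2209 × 4 = 31.81 kip (transverse, base value).
(i) R_nwl + R_nwt = 127.3 kip; (ii) 0.85 R_nwl + 1.5 R_nwt = 128.9 kip.
R_n = max = 128.9 kip [governs: (ii)]; φR_n = 96.64 kip.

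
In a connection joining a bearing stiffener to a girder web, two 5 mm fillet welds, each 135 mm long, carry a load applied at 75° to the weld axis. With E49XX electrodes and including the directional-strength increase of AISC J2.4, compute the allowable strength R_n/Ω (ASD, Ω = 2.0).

R_n/Ω ≈ 207 kN

E49XX → F_EXX = 490 MPa.
t_e = 0.707 × 5 = 3.535 mm; A_we = 3.535 × 270 = 954.4 mm².
Directional factor: 1.0 + 0.5 sin^1.5(75°) = 1.475.
F_nw = 0.6 × 490 × 1.475 = 433.6 MPa.
R_n/Ω = (433.6 × 954.4) / 2.0 × 10⁻³ = 206.9 kN.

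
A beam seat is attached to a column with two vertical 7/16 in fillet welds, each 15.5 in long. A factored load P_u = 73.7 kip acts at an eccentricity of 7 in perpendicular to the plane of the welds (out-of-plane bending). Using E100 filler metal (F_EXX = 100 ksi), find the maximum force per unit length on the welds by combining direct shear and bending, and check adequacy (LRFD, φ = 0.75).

f_max ≈ 6.87 kip/in; adequate

L_w = 2 × 15.5 = 31 in; section modulus (unit throat) S = 2 × L²/6 = 80.08 in².
Direct shear f_v = P/L_w = 73.7/31 = 2.377 kip/in.
Moment M = P × e = 73.7 × 7 = 515.9 kip·in; bending f_b = M/S = 6.442 kip/in.
f_max = √(f_v² + f_b²) = √(2.377² + 6.442²) = 6.867 kip/in.
φr_n = 0.75 × 0.6 × 100 × (0.707 × 0.4375) = 13.92 kip/in → adequate.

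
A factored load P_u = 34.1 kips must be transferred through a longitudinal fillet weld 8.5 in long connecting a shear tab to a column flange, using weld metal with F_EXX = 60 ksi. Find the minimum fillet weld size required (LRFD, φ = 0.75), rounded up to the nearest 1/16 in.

w = 1/4 in

Total weld length L = 8.5 in.
Required throat t_e = P_u / (φ × 0.6 F_EXX × L) = 34.1 / (0.75 × 0.6 × 60 × 8.5) = 0.1486 in.
Required leg w = t_e / 0.707 = 0.2102 in → use 1/4 in.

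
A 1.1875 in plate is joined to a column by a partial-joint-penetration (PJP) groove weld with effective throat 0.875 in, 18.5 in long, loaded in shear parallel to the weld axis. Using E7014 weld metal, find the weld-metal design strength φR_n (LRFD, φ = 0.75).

φR_n ≈ 510 kips

E70XX → F_EXX = 70 ksi.
Effective throat (given) t_e = 0.875 in.
A_we = 0.875 × 18.5 = 16.19 in².
F_nw = 0.6 F_EXX = 42 ksi.
φR_n = 0.75 × 42 × 16.19 = 509.9 kips.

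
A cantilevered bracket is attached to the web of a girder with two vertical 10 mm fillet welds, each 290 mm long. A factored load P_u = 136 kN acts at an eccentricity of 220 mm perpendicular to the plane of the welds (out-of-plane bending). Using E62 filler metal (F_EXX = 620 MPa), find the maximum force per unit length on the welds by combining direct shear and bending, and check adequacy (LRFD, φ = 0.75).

L_w = 2 × 290 = 580 mm; section modulus (unit throat) S = 2 × L²/6 = 28030 mm².
Direct shear f_v = P/L_w = 136×10³/580 = 234.5 N/mm.
Moment M = P × e = 136×10³ × 220 = 29920000 N·mm; bending f_b = M/S = 1067 N/mm.
f_max = √(f_v² + f_b²) = √(234.5² + 1067²) = 1093 N/mm.
φr_n = 0.75 × 0.6 × 620 × (0.707 × 10) = 1973 N/mm → adequate.

f_max ≈ 1090 N/mm; adequate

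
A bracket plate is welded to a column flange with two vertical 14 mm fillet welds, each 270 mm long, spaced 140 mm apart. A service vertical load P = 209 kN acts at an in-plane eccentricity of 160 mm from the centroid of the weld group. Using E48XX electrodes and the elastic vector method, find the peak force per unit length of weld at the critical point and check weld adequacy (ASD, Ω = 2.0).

E48XX → F_EXX = 480 MPa.
Total weld length L_w = 540 mm. Treat welds as unit-width lines.
Polar moment about centroid: J = 2[d³/12 + d(b/2)²] = 2[270³/12 + 270×70²] = 5926000 mm³.
Direct shear f_v = P/L_w = 209×10³ / 540 = 387 N/mm (vertical).
Torsion M = P·e = 209×10³ × 160 = 33440000 N·mm.
Critical point at (x, y) = (70, 135) from centroid. f_tx = M·y/J = 761.7 N/mm; f_ty = M·x/J = 395 N/mm.
Resultant f_max = √[f_tx² + (f_v + f_ty)²] = √[761.7² + (387 + 395)²] = 1092 N/mm.
Capacity per unit length: r_n/Ω = (1/2.0) × 0.6 × 480 × (0.707 × 14) = 1425 N/mm.
1092 ≤ 1425 → adequate.

f_max ≈ 1090 N/mm; adequate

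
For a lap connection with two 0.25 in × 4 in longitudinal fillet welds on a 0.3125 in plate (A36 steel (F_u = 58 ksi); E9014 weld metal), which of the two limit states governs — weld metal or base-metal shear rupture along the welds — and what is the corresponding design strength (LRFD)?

E90XX → F_EXX = 90 ksi.
t_e = 0.707 × 0.25 = 0.1767 in; L = 8 in.
Weld metal: φR_n = 0.75 × 0.6 × 90 × 0.1767 × 8 = 57.27 kips.
Base metal (shear rupture): φR_n = 0.75 × 0.6 × 58 × 0.3125 × 8 = 65.25 kips.
Governing: weld metal.

φR_n ≈ 57.3 kips (weld metal governs)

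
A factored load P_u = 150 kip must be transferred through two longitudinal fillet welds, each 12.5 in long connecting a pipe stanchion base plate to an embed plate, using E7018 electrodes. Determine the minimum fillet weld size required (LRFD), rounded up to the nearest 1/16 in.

E70XX → F_EXX = 70 ksi.
Total weld length L = 25 in.
Required throat t_e = P_u / (φ × 0.6 F_EXX × L) = 150 / (0.75 × 0.6 × 70 × 25) = 0.1905 in.
Required leg w = t_e / 0.707 = 0.2694 in → use 5/16 in.

w = 5/16 in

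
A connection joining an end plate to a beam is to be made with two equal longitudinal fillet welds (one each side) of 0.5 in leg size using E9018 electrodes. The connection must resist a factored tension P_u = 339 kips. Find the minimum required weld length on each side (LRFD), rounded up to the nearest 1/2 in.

E90XX → F_EXX = 90 ksi.
Throat t_e = 0.707 × 0.5 = 0.3535 in.
φr_n = 0.75 × 0.6 × 90 × 0.3535 = 14.32 kips/in.
L_req = P_u / φr_n = 339 / 14.32 = 23.68 in total.
Per side: 23.68 / 2 = 11.84 in.
Round up → use L = 12 in on each side.

L = 12 in on each side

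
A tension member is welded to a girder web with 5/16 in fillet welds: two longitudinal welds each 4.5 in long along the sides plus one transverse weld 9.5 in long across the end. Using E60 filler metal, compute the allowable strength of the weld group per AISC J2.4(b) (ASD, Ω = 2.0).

R_n/Ω ≈ 87.1 kip

E60XX → F_EXX = 60 ksi.
t_e = 0.707 × 0.3125 = 0.2209 in.
R_nwl = 0.6 × 60 × 0.2209 × 9 = 71.58 kip (longitudinal, 2 welds).
R_nwt = 0.6 × 60 × 0.2209 × 9.5 = 75.56 kip (transverse, base value).
(i) R_nwl + R_nwt = 147.1 kip; (ii) 0.85 R_nwl + 1.5 R_nwt = 174.2 kip.
R_n = max = 174.2 kip [governs: (ii)]; R_n/Ω = 87.09 kip.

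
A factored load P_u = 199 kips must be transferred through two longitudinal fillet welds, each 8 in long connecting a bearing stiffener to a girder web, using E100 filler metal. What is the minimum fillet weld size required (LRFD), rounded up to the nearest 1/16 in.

w = 7/16 in

E100XX → F_EXX = 100 ksi.
Total weld length L = 16 in.
Required throat t_e = P_u / (φ × 0.6 F_EXX × L) = 199 / (0.75 × 0.6 × 100 × 16) = 0.2764 in.
Required leg w = t_e / 0.707 = 0.3909 in → use 7/16 in.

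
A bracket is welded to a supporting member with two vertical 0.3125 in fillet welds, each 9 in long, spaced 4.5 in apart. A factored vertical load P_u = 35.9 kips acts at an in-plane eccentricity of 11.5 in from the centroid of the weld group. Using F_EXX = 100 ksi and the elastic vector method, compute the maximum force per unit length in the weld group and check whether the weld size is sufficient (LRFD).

Total weld length L_w = 18 in. Treat welds as unit-width lines.
Polar moment about centroid: J = 2[d³/12 + d(b/2)²] = 2[9³/12 + 9×2.25²] = 212.6 in³.
Direct shear f_v = P/L_w = 35.9 / 18 = 1.994 kip/in (vertical).
Torsion M = P·e = 35.9 × 11.5 = 412.85 kip·in.
Critical point at (x, y) = (2.25, 4.5) from centroid. f_tx = M·y/J = 8.738 kip/in; f_ty = M·x/J = 4.369 kip/in.
Resultant f_max = √[f_tx² + (f_v + f_ty)²] = √[8.738² + (1.994 + 4.369)²] = 10.81 kip/in.
Capacity per unit length: φr_n = 0.75 × 0.6 × 100 × (0.707 × 0.3125) = 9.942 kip/in.
10.81 > 9.942 → NOT adequate.

f_max ≈ 10.8 kip/in; NOT adequate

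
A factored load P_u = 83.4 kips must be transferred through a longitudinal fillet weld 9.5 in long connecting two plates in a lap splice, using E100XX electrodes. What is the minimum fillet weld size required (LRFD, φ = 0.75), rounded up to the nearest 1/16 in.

w = 5/16 in

E100XX → F_EXX = 100 ksi.
Total weld length L = 9.5 in.
Required throat t_e = P_u / (φ × 0.6 F_EXX × L) = 83.4 / (0.75 × 0.6 × 100 × 9.5) = 0.1951 in.
Required leg w = t_e / 0.707 = 0.2759 in → use 5/16 in.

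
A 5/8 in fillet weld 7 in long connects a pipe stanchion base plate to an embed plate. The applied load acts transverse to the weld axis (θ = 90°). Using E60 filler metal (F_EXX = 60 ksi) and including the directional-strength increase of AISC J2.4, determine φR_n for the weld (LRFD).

t_e = 0.707 × 0.625 = 0.4419 in; A_we = 0.4419 × 7 = 3.093 in².
Directional factor: 1.0 + 0.5 sin^1.5(90°) = 1.5.
F_nw = 0.6 × 60 × 1.5 = 54 ksi.
φR_n = 0.75 × 54 × 3.093 = 125.3 kip.

φR_n ≈ 125 kip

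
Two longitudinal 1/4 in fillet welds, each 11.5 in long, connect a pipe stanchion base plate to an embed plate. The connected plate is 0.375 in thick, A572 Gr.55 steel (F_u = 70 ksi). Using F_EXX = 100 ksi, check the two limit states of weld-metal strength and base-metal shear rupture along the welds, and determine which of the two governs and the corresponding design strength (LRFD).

φR_n ≈ 183 kips (weld metal governs)

t_e = 0.707 × 0.25 = 0.1767 in; L = 23 in.
Weld metal: φR_n = 0.75 × 0.6 × 100 × 0.1767 × 23 = 182.9 kips.
Base metal (shear rupture): φR_n = 0.75 × 0.6 × 70 × 0.375 × 23 = 271.7 kips.
Governing: weld metal.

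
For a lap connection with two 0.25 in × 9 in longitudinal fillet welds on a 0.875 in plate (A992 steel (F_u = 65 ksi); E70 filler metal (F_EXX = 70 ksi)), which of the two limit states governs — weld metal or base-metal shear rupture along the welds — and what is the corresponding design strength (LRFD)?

φR_n ≈ 100 kips (weld metal governs)

t_e = 0.707 × 0.25 = 0.1767 in; L = 18 in.
Weld metal: φR_n = 0.75 × 0.6 × 70 × 0.1767 × 18 = 100.2 kips.
Base metal (shear rupture): φR_n = 0.75 × 0.6 × 65 × 0.875 × 18 = 460.7 kips.
Governing: weld metal.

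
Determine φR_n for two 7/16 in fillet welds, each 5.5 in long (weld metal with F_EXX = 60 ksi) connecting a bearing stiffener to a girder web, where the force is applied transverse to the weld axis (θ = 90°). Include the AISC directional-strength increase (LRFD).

t_e = 0.707 × 0.4375 = 0.3093 in; A_we = 0.3093 × 11 = 3.402 in².
Directional factor: 1.0 + 0.5 sin^1.5(90°) = 1.5.
F_nw = 0.6 × 60 × 1.5 = 54 ksi.
φR_n = 0.75 × 54 × 3.402 = 137.8 kips.

φR_n ≈ 138 kips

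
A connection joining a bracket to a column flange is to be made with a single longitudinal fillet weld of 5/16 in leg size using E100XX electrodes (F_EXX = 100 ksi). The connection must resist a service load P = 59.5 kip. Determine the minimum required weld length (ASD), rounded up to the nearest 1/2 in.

L = 9 in

Throat t_e = 0.707 × 0.3125 = 0.2209 in.
r_n/Ω = (0.6 × 100 × 0.2209) / 2.0 = 6.628 kip/in.
L_req = P / (r_n/Ω) = 59.5 / 6.628 = 8.977 in total.
Round up → use L = 9 in.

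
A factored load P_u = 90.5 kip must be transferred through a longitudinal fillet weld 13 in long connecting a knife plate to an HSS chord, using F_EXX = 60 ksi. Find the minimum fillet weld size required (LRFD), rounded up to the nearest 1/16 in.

Total weld length L = 13 in.
Required throat t_e = P_u / (φ × 0.6 F_EXX × L) = 90.5 / (0.75 × 0.6 × 60 × 13) = 0.2578 in.
Required leg w = t_e / 0.707 = 0.3647 in → use 3/8 in.

w = 3/8 in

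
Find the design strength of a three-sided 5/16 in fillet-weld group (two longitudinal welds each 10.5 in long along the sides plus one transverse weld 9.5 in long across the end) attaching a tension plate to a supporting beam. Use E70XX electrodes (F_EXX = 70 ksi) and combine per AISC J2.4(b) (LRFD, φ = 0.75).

t_e = 0.707 × 0.3125 = 0.2209 in.
R_nwl = 0.6 × 70 × 0.2209 × 21 = 194.9 kip (longitudinal, 2 welds).
R_nwt = 0.6 × 70 × 0.2209 × 9.5 = 88.15 kip (transverse, base value).
(i) R_nwl + R_nwt = 283 kip; (ii) 0.85 R_nwl + 1.5 R_nwt = 297.9 kip.
R_n = max = 297.9 kip [governs: (ii)]; φR_n = 223.4 kip.

φR_n ≈ 223 kip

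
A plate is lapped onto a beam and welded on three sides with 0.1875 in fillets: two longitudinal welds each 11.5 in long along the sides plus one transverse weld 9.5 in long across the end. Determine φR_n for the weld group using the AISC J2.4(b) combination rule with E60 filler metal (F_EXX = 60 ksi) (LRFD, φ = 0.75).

t_e = 0.707 × 0.1875 = 0.1326 in.
R_nwl = 0.6 × 60 × 0.1326 × 23 = 109.8 kip (longitudinal, 2 welds).
R_nwt = 0.6 × 60 × 0.1326 × 9.5 = 45.34 kip (transverse, base value).
(i) R_nwl + R_nwt = 155.1 kip; (ii) 0.85 R_nwl + 1.5 R_nwt = 161.3 kip.
R_n = max = 161.3 kip [governs: (ii)]; φR_n = 121 kip.

φR_n ≈ 121 kip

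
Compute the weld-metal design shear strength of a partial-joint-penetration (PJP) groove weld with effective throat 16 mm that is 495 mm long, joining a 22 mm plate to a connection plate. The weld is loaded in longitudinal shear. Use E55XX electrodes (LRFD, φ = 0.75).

φR_n ≈ 1960 kN

E55XX → F_EXX = 550 MPa.
Effective throat (given) t_e = 16 mm.
A_we = 16 × 495 = 7920 mm².
F_nw = 0.6 F_EXX = 330 MPa.
φR_n = 0.75 × 330 × 7920 × 10⁻³ = 1960 kN.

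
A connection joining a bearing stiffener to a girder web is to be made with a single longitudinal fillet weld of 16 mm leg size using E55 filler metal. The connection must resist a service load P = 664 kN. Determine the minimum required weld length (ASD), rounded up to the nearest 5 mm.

E55XX → F_EXX = 550 MPa.
Throat t_e = 0.707 × 16 = 11.31 mm.
r_n/Ω = (0.6 × 550 × 11.31) / 2.0 = 1866 N/mm = 1.866 kN/mm.
L_req = P / (r_n/Ω) = 664 / 1.866 = 355.7 mm total.
Round up → use L = 360 mm.

L = 360 mm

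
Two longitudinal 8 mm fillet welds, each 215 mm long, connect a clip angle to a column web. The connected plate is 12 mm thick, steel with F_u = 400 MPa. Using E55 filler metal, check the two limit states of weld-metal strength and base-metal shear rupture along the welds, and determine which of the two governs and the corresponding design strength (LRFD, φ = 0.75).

E55XX → F_EXX = 550 MPa.
t_e = 0.707 × 8 = 5.656 mm; L = 430 mm.
Weld metal: φR_n = 0.75 × 0.6 × 550 × 5.656 × 430 × 10⁻³ = 601.9 kN.
Base metal (shear rupture): φR_n = 0.75 × 0.6 × 400 × 12 × 430 × 10⁻³ = 928.8 kN.
Governing: weld metal.

φR_n ≈ 602 kN (weld metal governs)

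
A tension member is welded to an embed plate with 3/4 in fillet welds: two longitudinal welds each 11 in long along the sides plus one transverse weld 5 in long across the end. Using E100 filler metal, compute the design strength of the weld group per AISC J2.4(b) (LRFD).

φR_n ≈ 644 kip

E100XX → F_EXX = 100 ksi.
t_e = 0.707 × 0.75 = 0.5302 in.
R_nwl = 0.6 × 100 × 0.5302 × 22 = 699.9 kip (longitudinal, 2 welds).
R_nwt = 0.6 × 100 × 0.5302 × 5 = 159.1 kip (transverse, base value).
(i) R_nwl + R_nwt = 859 kip; (ii) 0.85 R_nwl + 1.5 R_nwt = 833.6 kip.
R_n = max = 859 kip [governs: (i)]; φR_n = 644.3 kip.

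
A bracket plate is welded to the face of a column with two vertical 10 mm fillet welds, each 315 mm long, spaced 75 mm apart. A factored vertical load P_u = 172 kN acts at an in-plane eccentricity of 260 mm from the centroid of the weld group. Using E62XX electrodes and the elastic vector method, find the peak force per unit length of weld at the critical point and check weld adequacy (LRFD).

E62XX → F_EXX = 620 MPa.
Total weld length L_w = 630 mm. Treat welds as unit-width lines.
Polar moment about centroid: J = 2[d³/12 + d(b/2)²] = 2[315³/12 + 315×37.5²] = 6095000 mm³.
Direct shear f_v = P/L_w = 172×10³ / 630 = 273 N/mm (vertical).
Torsion M = P·e = 172×10³ × 260 = 44720000 N·mm.
Critical point at (x, y) = (37.5, 157.5) from centroid. f_tx = M·y/J = 1156 N/mm; f_ty = M·x/J = 275.1 N/mm.
Resultant f_max = √[f_tx² + (f_v + f_ty)²] = √[1156² + (273 + 275.1)²] = 1279 N/mm.
Capacity per unit length: φr_n = 0.75 × 0.6 × 620 × (0.707 × 10) = 1973 N/mm.
1279 ≤ 1973 → adequate.

f_max ≈ 1280 N/mm; adequate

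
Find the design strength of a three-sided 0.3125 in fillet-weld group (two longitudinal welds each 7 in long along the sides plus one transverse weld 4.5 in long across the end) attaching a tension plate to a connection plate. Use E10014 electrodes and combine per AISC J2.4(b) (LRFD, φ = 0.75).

E100XX → F_EXX = 100 ksi.
t_e = 0.707 × 0.3125 = 0.2209 in.
R_nwl = 0.6 × 100 × 0.2209 × 14 = 185.6 kips (longitudinal, 2 welds).
R_nwt = 0.6 × 100 × 0.2209 × 4.5 = 59.65 kips (transverse, base value).
(i) R_nwl + R_nwt = 245.2 kips; (ii) 0.85 R_nwl + 1.5 R_nwt = 247.2 kips.
R_n = max = 247.2 kips [governs: (ii)]; φR_n = 185.4 kips.

φR_n ≈ 185 kips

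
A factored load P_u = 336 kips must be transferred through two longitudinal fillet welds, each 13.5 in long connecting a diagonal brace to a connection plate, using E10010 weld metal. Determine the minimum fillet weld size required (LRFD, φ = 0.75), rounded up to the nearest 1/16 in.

w = 7/16 in

E100XX → F_EXX = 100 ksi.
Total weld length L = 27 in.
Required throat t_e = P_u / (φ × 0.6 F_EXX × L) = 336 / (0.75 × 0.6 × 100 × 27) = 0.2765 in.
Required leg w = t_e / 0.707 = 0.3912 in → use 7/16 in.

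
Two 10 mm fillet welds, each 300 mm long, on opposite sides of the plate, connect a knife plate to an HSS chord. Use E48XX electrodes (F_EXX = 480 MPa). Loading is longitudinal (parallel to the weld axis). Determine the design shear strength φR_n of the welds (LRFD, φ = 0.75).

φR_n ≈ 916 kN

Effective throat t_e = 0.707 × 10 = 7.07 mm.
Total length L = 600 mm; A_we = 7.07 × 600 = 4242 mm².
F_nw = 0.6 F_EXX = 0.6 × 480 = 288 MPa.
φR_n = 0.75 × 288 × 4242 × 10⁻³ = 916.3 kN.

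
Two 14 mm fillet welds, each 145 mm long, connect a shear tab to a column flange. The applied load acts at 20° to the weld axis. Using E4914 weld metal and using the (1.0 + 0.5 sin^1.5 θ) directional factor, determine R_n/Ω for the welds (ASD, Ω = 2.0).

R_n/Ω ≈ 464 kN

E49XX → F_EXX = 490 MPa.
t_e = 0.707 × 14 = 9.898 mm; A_we = 9.898 × 290 = 2870 mm².
Directional factor: 1.0 + 0.5 sin^1.5(20°) = 1.1.
F_nw = 0.6 × 490 × 1.1 = 323.4 MPa.
R_n/Ω = (323.4 × 2870) / 2.0 × 10⁻³ = 464.2 kN.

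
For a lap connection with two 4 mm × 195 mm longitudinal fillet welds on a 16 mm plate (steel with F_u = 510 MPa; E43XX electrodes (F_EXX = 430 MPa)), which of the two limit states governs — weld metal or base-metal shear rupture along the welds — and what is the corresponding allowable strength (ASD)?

t_e = 0.707 × 4 = 2.828 mm; L = 390 mm.
Weld metal: R_n/Ω = (1/2.0) × 0.6 × 430 × 2.828 × 390 × 10⁻³ = 142.3 kN.
Base metal (shear rupture): R_n/Ω = (1/2.0) × 0.6 × 510 × 16 × 390 × 10⁻³ = 954.7 kN.
Governing: weld metal.

R_n/Ω ≈ 142 kN (weld metal governs)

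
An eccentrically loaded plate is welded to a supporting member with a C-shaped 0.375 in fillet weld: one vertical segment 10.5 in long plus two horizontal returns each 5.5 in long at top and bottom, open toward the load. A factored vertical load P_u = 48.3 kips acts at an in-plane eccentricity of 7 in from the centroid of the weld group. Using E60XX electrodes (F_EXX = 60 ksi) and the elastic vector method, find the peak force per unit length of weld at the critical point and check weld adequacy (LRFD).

f_max ≈ 6.44 kip/in; adequate

Total weld length L_w = 21.5 in. Treat welds as unit-width lines.
Centroid: x̄ = 2×5.5×2.75 / 21.5 = 1.407 in from the vertical weld.
Polar moment about centroid: J = I_x + I_y = [10.5³/12 + 2×5.5×5.25²] + [10.5×1.407² + 2(5.5³/12 + 5.5×1.343²)] = 468 in³.
Direct shear f_v = P/L_w = 48.3 / 21.5 = 2.247 kip/in (vertical).
Torsion M = P·e = 48.3 × 7 = 338.1 kip·in.
Critical point at (x, y) = (4.093, 5.25) from centroid. f_tx = M·y/J = 3.793 kip/in; f_ty = M·x/J = 2.957 kip/in.
Resultant f_max = √[f_tx² + (f_v + f_ty)²] = √[3.793² + (2.247 + 2.957)²] = 6.439 kip/in.
Capacity per unit length: φr_n = 0.75 × 0.6 × 60 × (0.707 × 0.375) = 7.158 kip/in.
6.439 ≤ 7.158 → adequate.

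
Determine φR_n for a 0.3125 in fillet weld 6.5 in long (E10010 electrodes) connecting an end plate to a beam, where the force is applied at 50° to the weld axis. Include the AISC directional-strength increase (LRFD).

φR_n ≈ 86.3 kip

E100XX → F_EXX = 100 ksi.
t_e = 0.707 × 0.3125 = 0.2209 in; A_we = 0.2209 × 6.5 = 1.436 in².
Directional factor: 1.0 + 0.5 sin^1.5(50°) = 1.335.
F_nw = 0.6 × 100 × 1.335 = 80.11 ksi.
φR_n = 0.75 × 80.11 × 1.436 = 86.29 kip.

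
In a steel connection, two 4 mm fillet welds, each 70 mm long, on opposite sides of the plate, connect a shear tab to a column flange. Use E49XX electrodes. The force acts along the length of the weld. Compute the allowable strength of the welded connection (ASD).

E49XX → F_EXX = 490 MPa.
Effective throat t_e = 0.707 × 4 = 2.828 mm.
Total length L = 140 mm; A_we = 2.828 × 140 = 395.9 mm².
F_nw = 0.6 F_EXX = 0.6 × 490 = 294 MPa.
R_n = 294 × 395.9 × 10⁻³ = 116.4 kN; R_n/Ω = 116.4/2.0 = 58.2 kN.

R_n/Ω ≈ 58.2 kN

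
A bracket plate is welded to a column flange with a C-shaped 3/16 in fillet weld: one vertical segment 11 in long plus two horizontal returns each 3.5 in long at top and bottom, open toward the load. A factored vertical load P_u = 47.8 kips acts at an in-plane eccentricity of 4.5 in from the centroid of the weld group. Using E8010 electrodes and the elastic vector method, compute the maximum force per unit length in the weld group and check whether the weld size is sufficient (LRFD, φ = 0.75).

f_max ≈ 5.61 kip/in; NOT adequate

E80XX → F_EXX = 80 ksi.
Total weld length L_w = 18 in. Treat welds as unit-width lines.
Centroid: x̄ = 2×3.5×1.75 / 18 = 0.6806 in from the vertical weld.
Polar moment about centroid: J = I_x + I_y = [11³/12 + 2×3.5×5.5²] + [11×0.6806² + 2(3.5³/12 + 3.5×1.069²)] = 342.9 in³.
Direct shear f_v = P/L_w = 47.8 / 18 = 2.656 kip/in (vertical).
Torsion M = P·e = 47.8 × 4.5 = 215.1 kip·in.
Critical point at (x, y) = (2.819, 5.5) from centroid. f_tx = M·y/J = 3.45 kip/in; f_ty = M·x/J = 1.769 kip/in.
Resultant f_max = √[f_tx² + (f_v + f_ty)²] = √[3.45² + (2.656 + 1.769)²] = 5.61 kip/in.
Capacity per unit length: φr_n = 0.75 × 0.6 × 80 × (0.707 × 0.1875) = 4.772 kip/in.
5.61 > 4.772 → NOT adequate.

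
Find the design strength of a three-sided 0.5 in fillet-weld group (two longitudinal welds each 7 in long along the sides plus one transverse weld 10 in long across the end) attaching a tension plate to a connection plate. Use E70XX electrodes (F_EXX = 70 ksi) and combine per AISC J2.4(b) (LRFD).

φR_n ≈ 300 kips

t_e = 0.707 × 0.5 = 0.3535 in.
R_nwl = 0.6 × 70 × 0.3535 × 14 = 207.9 kips (longitudinal, 2 welds).
R_nwt = 0.6 × 70 × 0.3535 × 10 = 148.5 kips (transverse, base value).
(i) R_nwl + R_nwt = 356.3 kips; (ii) 0.85 R_nwl + 1.5 R_nwt = 399.4 kips.
R_n = max = 399.4 kips [governs: (ii)]; φR_n = 299.5 kips.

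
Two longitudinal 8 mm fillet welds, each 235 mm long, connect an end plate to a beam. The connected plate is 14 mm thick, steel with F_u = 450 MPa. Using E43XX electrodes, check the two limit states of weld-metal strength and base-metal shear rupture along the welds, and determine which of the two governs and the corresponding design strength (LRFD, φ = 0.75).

φR_n ≈ 514 kN (weld metal governs)

E43XX → F_EXX = 430 MPa.
t_e = 0.707 × 8 = 5.656 mm; L = 470 mm.
Weld metal: φR_n = 0.75 × 0.6 × 430 × 5.656 × 470 × 10⁻³ = 514.4 kN.
Base metal (shear rupture): φR_n = 0.75 × 0.6 × 450 × 14 × 470 × 10⁻³ = 1332 kN.
Governing: weld metal.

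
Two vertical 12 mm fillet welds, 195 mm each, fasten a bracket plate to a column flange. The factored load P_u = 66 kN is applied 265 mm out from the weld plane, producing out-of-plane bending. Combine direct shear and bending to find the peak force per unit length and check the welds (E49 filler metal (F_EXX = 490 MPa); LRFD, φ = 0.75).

L_w = 2 × 195 = 390 mm; section modulus (unit throat) S = 2 × L²/6 = 12680 mm².
Direct shear f_v = P/L_w = 66×10³/390 = 169.2 N/mm.
Moment M = P × e = 66×10³ × 265 = 17490000 N·mm; bending f_b = M/S = 1380 N/mm.
f_max = √(f_v² + f_b²) = √(169.2² + 1380²) = 1390 N/mm.
φr_n = 0.75 × 0.6 × 490 × (0.707 × 12) = 1871 N/mm → adequate.

f_max ≈ 1390 N/mm; adequate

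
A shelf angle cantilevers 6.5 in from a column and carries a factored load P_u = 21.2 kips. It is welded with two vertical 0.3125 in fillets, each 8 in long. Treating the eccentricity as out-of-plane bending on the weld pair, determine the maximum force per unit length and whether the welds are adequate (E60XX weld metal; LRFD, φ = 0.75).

f_max ≈ 6.59 kip/in; NOT adequate

E60XX → F_EXX = 60 ksi.
L_w = 2 × 8 = 16 in; section modulus (unit throat) S = 2 × L²/6 = 21.33 in².
Direct shear f_v = P/L_w = 21.2/16 = 1.325 kip/in.
Moment M = P × e = 21.2 × 6.5 = 137.8 kip·in; bending f_b = M/S = 6.459 kip/in.
f_max = √(f_v² + f_b²) = √(1.325² + 6.459²) = 6.594 kip/in.
φr_n = 0.75 × 0.6 × 60 × (0.707 × 0.3125) = 5.965 kip/in → NOT adequate.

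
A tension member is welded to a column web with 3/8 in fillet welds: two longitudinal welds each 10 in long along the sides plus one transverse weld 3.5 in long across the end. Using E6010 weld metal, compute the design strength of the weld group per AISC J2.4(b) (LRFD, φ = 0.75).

φR_n ≈ 168 kip

E60XX → F_EXX = 60 ksi.
t_e = 0.707 × 0.375 = 0.2651 in.
R_nwl = 0.6 × 60 × 0.2651 × 20 = 190.9 kip (longitudinal, 2 welds).
R_nwt = 0.6 × 60 × 0.2651 × 3.5 = 33.41 kip (transverse, base value).
(i) R_nwl + R_nwt = 224.3 kip; (ii) 0.85 R_nwl + 1.5 R_nwt = 212.4 kip.
R_n = max = 224.3 kip [governs: (i)]; φR_n = 168.2 kip.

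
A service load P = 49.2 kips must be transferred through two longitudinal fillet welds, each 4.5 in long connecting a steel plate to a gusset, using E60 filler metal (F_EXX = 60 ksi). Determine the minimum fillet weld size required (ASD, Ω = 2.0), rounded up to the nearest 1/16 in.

w = 7/16 in

Total weld length L = 9 in.
Required throat t_e = P × Ω / (0.6 F_EXX × L) = 49.2 × 2.0 / (0.6 × 60 × 9) = 0.3037 in.
Required leg w = t_e / 0.707 = 0.4296 in → use 7/16 in.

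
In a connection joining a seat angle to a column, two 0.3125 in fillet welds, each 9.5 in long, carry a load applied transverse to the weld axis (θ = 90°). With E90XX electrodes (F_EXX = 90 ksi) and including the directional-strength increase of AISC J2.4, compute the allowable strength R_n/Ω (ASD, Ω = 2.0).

t_e = 0.707 × 0.3125 = 0.2209 in; A_we = 0.2209 × 19 = 4.198 in².
Directional factor: 1.0 + 0.5 sin^1.5(90°) = 1.5.
F_nw = 0.6 × 90 × 1.5 = 81 ksi.
R_n/Ω = (81 × 4.198) / 2.0 = 170 kip.

R_n/Ω ≈ 170 kip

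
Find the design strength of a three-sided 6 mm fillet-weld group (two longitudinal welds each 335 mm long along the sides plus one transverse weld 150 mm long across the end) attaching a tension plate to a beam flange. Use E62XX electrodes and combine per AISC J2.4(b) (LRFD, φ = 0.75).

φR_n ≈ 970 kN

E62XX → F_EXX = 620 MPa.
t_e = 0.707 × 6 = 4.242 mm.
R_nwl = 0.6 × 620 × 4.242 × 670 × 10⁻³ = 1057 kN (longitudinal, 2 welds).
R_nwt = 0.6 × 620 × 4.242 × 150 × 10⁻³ = 236.7 kN (transverse, base value).
(i) R_nwl + R_nwt = 1294 kN; (ii) 0.85 R_nwl + 1.5 R_nwt = 1254 kN.
R_n = max = 1294 kN [governs: (i)]; φR_n = 970.5 kN.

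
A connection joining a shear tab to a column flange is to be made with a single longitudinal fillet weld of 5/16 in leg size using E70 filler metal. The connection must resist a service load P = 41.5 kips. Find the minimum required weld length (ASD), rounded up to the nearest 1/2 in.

L = 9 in

E70XX → F_EXX = 70 ksi.
Throat t_e = 0.707 × 0.3125 = 0.2209 in.
r_n/Ω = (0.6 × 70 × 0.2209) / 2.0 = 4.64 kip/in.
L_req = P / (r_n/Ω) = 41.5 / 4.64 = 8.945 in total.
Round up → use L = 9 in.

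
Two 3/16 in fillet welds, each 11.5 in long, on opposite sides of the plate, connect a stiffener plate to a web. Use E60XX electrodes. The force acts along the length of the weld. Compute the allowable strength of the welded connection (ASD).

E60XX → F_EXX = 60 ksi.
Effective throat t_e = 0.707 × 0.1875 = 0.1326 in.
Total length L = 23 in; A_we = 0.1326 × 23 = 3.049 in².
F_nw = 0.6 F_EXX = 0.6 × 60 = 36 ksi.
R_n = 36 × 3.049 = 109.8 kip; R_n/Ω = 109.8/2.0 = 54.88 kip.

R_n/Ω ≈ 54.9 kip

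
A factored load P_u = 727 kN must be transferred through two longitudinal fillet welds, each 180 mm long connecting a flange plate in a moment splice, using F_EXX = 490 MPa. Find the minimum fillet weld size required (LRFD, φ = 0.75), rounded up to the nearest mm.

Total weld length L = 360 mm.
Required throat t_e = P_u / (φ × 0.6 F_EXX × L) = 727 / (0.75 × 0.6 × 490 × 360 × 10⁻³) = 9.158 mm.
Required leg w = t_e / 0.707 = 12.95 mm → use 13 mm.

w = 13 mm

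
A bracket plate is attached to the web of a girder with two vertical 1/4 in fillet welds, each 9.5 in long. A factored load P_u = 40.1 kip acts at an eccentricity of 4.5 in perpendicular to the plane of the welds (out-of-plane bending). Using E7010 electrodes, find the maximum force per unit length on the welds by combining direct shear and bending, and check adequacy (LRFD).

E70XX → F_EXX = 70 ksi.
L_w = 2 × 9.5 = 19 in; section modulus (unit throat) S = 2 × L²/6 = 30.08 in².
Direct shear f_v = P/L_w = 40.1/19 = 2.111 kip/in.
Moment M = P × e = 40.1 × 4.5 = 180.45 kip·in; bending f_b = M/S = 5.998 kip/in.
f_max = √(f_v² + f_b²) = √(2.111² + 5.998²) = 6.359 kip/in.
φr_n = 0.75 × 0.6 × 70 × (0.707 × 0.25) = 5.568 kip/in → NOT adequate.

f_max ≈ 6.36 kip/in; NOT adequate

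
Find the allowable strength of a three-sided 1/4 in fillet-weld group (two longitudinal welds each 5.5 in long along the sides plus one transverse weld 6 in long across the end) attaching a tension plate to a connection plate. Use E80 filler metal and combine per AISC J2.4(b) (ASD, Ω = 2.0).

E80XX → F_EXX = 80 ksi.
t_e = 0.707 × 0.25 = 0.1767 in.
R_nwl = 0.6 × 80 × 0.1767 × 11 = 93.32 kip (longitudinal, 2 welds).
R_nwt = 0.6 × 80 × 0.1767 × 6 = 50.9 kip (transverse, base value).
(i) R_nwl + R_nwt = 144.2 kip; (ii) 0.85 R_nwl + 1.5 R_nwt = 155.7 kip.
R_n = max = 155.7 kip [governs: (ii)]; R_n/Ω = 77.84 kip.

R_n/Ω ≈ 77.8 kip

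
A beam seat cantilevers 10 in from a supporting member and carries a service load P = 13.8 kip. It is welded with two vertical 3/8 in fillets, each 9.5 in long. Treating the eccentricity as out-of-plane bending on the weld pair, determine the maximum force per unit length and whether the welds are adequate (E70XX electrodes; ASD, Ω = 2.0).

f_max ≈ 4.64 kip/in; adequate

E70XX → F_EXX = 70 ksi.
L_w = 2 × 9.5 = 19 in; section modulus (unit throat) S = 2 × L²/6 = 30.08 in².
Direct shear f_v = P/L_w = 13.8/19 = 0.7263 kip/in.
Moment M = P × e = 13.8 × 10 = 138 kip·in; bending f_b = M/S = 4.587 kip/in.
f_max = √(f_v² + f_b²) = √(0.7263² + 4.587²) = 4.644 kip/in.
r_n/Ω = (1/2.0) × 0.6 × 70 × (0.707 × 0.375) = 5.568 kip/in → adequate.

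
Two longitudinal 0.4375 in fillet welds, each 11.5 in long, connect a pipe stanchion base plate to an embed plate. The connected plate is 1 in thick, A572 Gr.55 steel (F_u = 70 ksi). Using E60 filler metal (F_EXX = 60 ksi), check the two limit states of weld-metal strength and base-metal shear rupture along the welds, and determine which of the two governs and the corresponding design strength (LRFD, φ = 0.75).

φR_n ≈ 192 kips (weld metal governs)

t_e = 0.707 × 0.4375 = 0.3093 in; L = 23 in.
Weld metal: φR_n = 0.75 × 0.6 × 60 × 0.3093 × 23 = 192.1 kips.
Base metal (shear rupture): φR_n = 0.75 × 0.6 × 70 × 1 × 23 = 724.5 kips.
Governing: weld metal.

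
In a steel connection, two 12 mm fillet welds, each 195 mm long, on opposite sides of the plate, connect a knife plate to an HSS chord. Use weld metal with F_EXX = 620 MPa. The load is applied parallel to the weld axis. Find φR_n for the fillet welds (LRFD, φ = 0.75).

Effective throat t_e = 0.707 × 12 = 8.484 mm.
Total length L = 390 mm; A_we = 8.484 × 390 = 3309 mm².
F_nw = 0.6 F_EXX = 0.6 × 620 = 372 MPa.
φR_n = 0.75 × 372 × 3309 × 10⁻³ = 923.1 kN.

φR_n ≈ 923 kN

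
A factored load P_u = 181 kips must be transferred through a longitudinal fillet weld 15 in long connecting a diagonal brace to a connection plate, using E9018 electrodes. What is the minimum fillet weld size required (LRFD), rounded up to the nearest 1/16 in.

E90XX → F_EXX = 90 ksi.
Total weld length L = 15 in.
Required throat t_e = P_u / (φ × 0.6 F_EXX × L) = 181 / (0.75 × 0.6 × 90 × 15) = 0.2979 in.
Required leg w = t_e / 0.707 = 0.4214 in → use 7/16 in.

w = 7/16 in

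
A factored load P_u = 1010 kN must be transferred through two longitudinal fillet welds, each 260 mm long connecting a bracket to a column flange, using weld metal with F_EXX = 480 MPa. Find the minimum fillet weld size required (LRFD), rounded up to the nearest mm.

Total weld length L = 520 mm.
Required throat t_e = P_u / (φ × 0.6 F_EXX × L) = 1010 / (0.75 × 0.6 × 480 × 520 × 10⁻³) = 8.992 mm.
Required leg w = t_e / 0.707 = 12.72 mm → use 13 mm.

w = 13 mm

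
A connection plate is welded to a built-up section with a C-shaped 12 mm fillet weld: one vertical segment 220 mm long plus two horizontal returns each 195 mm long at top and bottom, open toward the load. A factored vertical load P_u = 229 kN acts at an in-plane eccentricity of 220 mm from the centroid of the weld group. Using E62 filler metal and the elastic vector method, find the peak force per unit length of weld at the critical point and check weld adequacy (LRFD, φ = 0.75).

E62XX → F_EXX = 620 MPa.
Total weld length L_w = 610 mm. Treat welds as unit-width lines.
Centroid: x̄ = 2×195×97.5 / 610 = 62.34 mm from the vertical weld.
Polar moment about centroid: J = I_x + I_y = [220³/12 + 2×195×110²] + [220×62.34² + 2(195³/12 + 195×35.16²)] = 8179000 mm³.
Direct shear f_v = P/L_w = 229×10³ / 610 = 375.4 N/mm (vertical).
Torsion M = P·e = 229×10³ × 220 = 50380000 N·mm.
Critical point at (x, y) = (132.7, 110) from centroid. f_tx = M·y/J = 677.5 N/mm; f_ty = M·x/J = 817.1 N/mm.
Resultant f_max = √[f_tx² + (f_v + f_ty)²] = √[677.5² + (375.4 + 817.1)²] = 1372 N/mm.
Capacity per unit length: φr_n = 0.75 × 0.6 × 620 × (0.707 × 12) = 2367 N/mm.
1372 ≤ 2367 → adequate.

f_max ≈ 1370 N/mm; adequate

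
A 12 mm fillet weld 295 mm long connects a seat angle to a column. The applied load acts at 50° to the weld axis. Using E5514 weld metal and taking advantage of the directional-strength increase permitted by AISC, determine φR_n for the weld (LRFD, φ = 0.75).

E55XX → F_EXX = 550 MPa.
t_e = 0.707 × 12 = 8.484 mm; A_we = 8.484 × 295 = 2503 mm².
Directional factor: 1.0 + 0.5 sin^1.5(50°) = 1.335.
F_nw = 0.6 × 550 × 1.335 = 440.6 MPa.
φR_n = 0.75 × 440.6 × 2503 × 10⁻³ = 827.1 kN.

φR_n ≈ 827 kN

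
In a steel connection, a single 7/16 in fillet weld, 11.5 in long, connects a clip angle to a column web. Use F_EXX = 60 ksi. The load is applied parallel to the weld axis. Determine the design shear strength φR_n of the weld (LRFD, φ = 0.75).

φR_n ≈ 96 kip

Effective throat t_e = 0.707 × 0.4375 = 0.3093 in.
Total length L = 11.5 in; A_we = 0.3093 × 11.5 = 3.557 in².
F_nw = 0.6 F_EXX = 0.6 × 60 = 36 ksi.
φR_n = 0.75 × 36 × 3.557 = 96.04 kip.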